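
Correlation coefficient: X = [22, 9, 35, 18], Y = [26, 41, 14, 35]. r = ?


Mean X = 21.0000, Mean Y = 29.0000
SD X = 9.354143, SD Y = 10.173495
Cov = -93.750000
r = -93.750000/(9.354143*10.173495) = -0.9851

r = -0.9851


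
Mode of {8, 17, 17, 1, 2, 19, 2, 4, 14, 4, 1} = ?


Frequencies: 1:2, 2:2, 4:2, 8:1, 14:1, 17:2, 19:1
Max frequency = 2
Mode = 1, 2, 4, 17

Mode = 1, 2, 4, 17


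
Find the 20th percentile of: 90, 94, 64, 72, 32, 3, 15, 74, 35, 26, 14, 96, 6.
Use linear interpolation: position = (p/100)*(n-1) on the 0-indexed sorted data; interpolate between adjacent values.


Sorted: 3, 6, 14, 15, 26, 32, 35, 64, 72, 74, 90, 94, 96
n = 13
Index = 20/100 * 12 = 2.4000
Lower = data[2] = 14, Upper = data[3] = 15
P20 = 14 + 0.4000*(1) = 14.4000

P20 = 14.4000


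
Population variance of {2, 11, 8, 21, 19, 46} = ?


Mean = 17.8333
Squared deviations: 250.6944, 46.6944, 96.6944, 10.0278, 1.3611, 793.3611
Sum = 1198.8333
Variance = 1198.8333/6 = 199.8056

Variance = 199.8056


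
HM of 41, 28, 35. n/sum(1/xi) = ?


Sum of reciprocals = 1/41 + 1/28 + 1/35 = 0.088676
HM = 3/0.088676 = 33.8310

HM = 33.8310


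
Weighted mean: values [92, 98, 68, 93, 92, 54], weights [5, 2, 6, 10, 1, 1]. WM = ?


Numerator = 92*5 + 98*2 + 68*6 + 93*10 + 92*1 + 54*1 = 2140
Denominator = 5 + 2 + 6 + 10 + 1 + 1 = 25
WM = 2140/25 = 85.6000

WM = 85.6000


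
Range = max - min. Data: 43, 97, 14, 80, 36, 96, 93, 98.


Max = 98, Min = 14
Range = 98 - 14 = 84

Range = 84


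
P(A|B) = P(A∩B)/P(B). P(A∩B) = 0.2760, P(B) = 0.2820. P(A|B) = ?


P(A|B) = 0.2760/0.2820 = 0.9787

P(A|B) = 0.9787


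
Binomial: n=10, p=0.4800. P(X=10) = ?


C(10,10) = 1
p^10 = 0.000649
(1-p)^0 = 1.000000
P = 1 * 0.000649 * 1.000000 = 0.0006

P(X=10) = 0.0006


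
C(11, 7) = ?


C(11,7) = 11!/(7! × 4!)
= 39916800/(5040 × 24)
= 330

C(11,7) = 330


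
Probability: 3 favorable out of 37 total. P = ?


P = 3/37 = 0.0811

P = 0.0811


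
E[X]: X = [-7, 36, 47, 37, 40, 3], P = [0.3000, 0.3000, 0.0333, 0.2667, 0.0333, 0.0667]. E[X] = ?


E[X] = -7*0.3000 + 36*0.3000 + 47*0.0333 + 37*0.2667 + 40*0.0333 + 3*0.0667
= -2.1000 + 10.8000 + 1.5651 + 9.8679 + 1.3320 + 0.2001
= 21.6651

E[X] = 21.6651


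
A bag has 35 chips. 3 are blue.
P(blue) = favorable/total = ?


P = 3/35 = 0.0857

P = 0.0857


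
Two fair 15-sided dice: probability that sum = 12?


Total outcomes = 15×15 = 225
Favorable (sum = 12): 11
P = 11/225 = 0.0489

P = 0.0489


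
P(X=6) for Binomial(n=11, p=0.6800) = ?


C(11,6) = 462
p^6 = 0.098867
(1-p)^5 = 0.003355
P = 462 * 0.098867 * 0.003355 = 0.1533

P(X=6) = 0.1533


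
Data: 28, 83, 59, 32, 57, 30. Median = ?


Sorted: 28, 30, 32, 57, 59, 83
n = 6 (even)
Middle values: 32 and 57
Median = (32+57)/2 = 44.5000

Median = 44.5000


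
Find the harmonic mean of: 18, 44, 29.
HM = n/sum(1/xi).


Sum of reciprocals = 1/18 + 1/44 + 1/29 = 0.112766
HM = 3/0.112766 = 26.6039

HM = 26.6039


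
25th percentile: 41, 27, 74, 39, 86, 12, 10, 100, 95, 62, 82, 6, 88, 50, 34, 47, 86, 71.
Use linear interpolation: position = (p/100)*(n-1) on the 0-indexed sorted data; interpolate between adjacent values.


Sorted: 6, 10, 12, 27, 34, 39, 41, 47, 50, 62, 71, 74, 82, 86, 86, 88, 95, 100
n = 18
Index = 25/100 * 17 = 4.2500
Lower = data[4] = 34, Upper = data[5] = 39
P25 = 34 + 0.2500*(5) = 35.2500

P25 = 35.2500


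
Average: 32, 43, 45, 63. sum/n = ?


Sum = 32 + 43 + 45 + 63 = 183
n = 4
Mean = 183/4 = 45.7500

Mean = 45.7500


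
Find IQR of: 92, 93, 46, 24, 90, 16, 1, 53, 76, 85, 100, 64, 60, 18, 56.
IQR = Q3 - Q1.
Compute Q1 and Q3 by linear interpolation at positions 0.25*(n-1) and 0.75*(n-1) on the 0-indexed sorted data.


Sorted: 1, 16, 18, 24, 46, 53, 56, 60, 64, 76, 85, 90, 92, 93, 100
Q1 (25th %ile) = 35.0000
Q3 (75th %ile) = 87.5000
IQR = 87.5000 - 35.0000 = 52.5000

IQR = 52.5000


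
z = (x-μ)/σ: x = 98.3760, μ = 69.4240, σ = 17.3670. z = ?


z = (98.3760 - 69.4240)/17.3670
= 28.9520/17.3670
= 1.6671

z = 1.6671


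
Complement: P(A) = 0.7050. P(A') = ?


P(not A) = 1 - 0.7050 = 0.2950

P(not A) = 0.2950


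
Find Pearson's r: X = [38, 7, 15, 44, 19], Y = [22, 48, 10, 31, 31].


Mean X = 24.6000, Mean Y = 28.4000
SD X = 14.065561, SD Y = 12.467558
Cov = -43.640000
r = -43.640000/(14.065561*12.467558) = -0.2489

r = -0.2489


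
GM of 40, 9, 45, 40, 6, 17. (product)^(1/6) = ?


Product = 40 × 9 × 45 × 40 × 6 × 17 = 66096000
GM = 66096000^(1/6) = 20.1077

GM = 20.1077


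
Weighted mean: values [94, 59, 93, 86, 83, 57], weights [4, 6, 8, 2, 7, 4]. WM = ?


Numerator = 94*4 + 59*6 + 93*8 + 86*2 + 83*7 + 57*4 = 2455
Denominator = 4 + 6 + 8 + 2 + 7 + 4 = 31
WM = 2455/31 = 79.1935

WM = 79.1935


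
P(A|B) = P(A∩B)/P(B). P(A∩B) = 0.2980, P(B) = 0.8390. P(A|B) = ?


P(A|B) = 0.2980/0.8390 = 0.3552

P(A|B) = 0.3552


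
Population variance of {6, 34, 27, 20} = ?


Mean = 21.7500
Squared deviations: 248.0625, 150.0625, 27.5625, 3.0625
Sum = 428.7500
Variance = 428.7500/4 = 107.1875

Variance = 107.1875


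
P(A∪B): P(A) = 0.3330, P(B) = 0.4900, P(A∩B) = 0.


P(A∪B) = 0.3330 + 0.4900 - 0
= 0.8230 - 0
= 0.8230

P(A∪B) = 0.8230


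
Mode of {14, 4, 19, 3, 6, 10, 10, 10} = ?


Frequencies: 3:1, 4:1, 6:1, 10:3, 14:1, 19:1
Max frequency = 3
Mode = 10

Mode = 10


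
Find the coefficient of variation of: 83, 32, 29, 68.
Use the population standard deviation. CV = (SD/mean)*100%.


Mean = 53.0000
SD = 23.1409
CV = (23.1409/53.0000)*100 = 43.6620%

CV = 43.6620%


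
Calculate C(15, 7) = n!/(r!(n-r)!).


C(15,7) = 15!/(7! × 8!)
= 1307674368000/(5040 × 40320)
= 6435

C(15,7) = 6435


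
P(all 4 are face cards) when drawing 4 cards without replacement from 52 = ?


P(all face cards) = (12/52) × (11/51) × (10/50) × (9/49)
= 0.0018

P = 0.0018


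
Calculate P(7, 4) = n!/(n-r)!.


P(7,4) = 7!/3!
= 5040/6
= 840

P(7,4) = 840


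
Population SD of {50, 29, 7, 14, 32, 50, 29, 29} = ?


Mean = 30.0000
Variance = 199.0000
SD = sqrt(199.0000) = 14.1067

SD = 14.1067


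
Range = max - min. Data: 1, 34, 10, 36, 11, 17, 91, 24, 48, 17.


Max = 91, Min = 1
Range = 91 - 1 = 90

Range = 90


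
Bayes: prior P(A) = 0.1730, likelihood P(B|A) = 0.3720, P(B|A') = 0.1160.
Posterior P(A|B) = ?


P(B) = P(B|A)*P(A) + P(B|A')*P(A')
= 0.3720*0.1730 + 0.1160*0.8270
= 0.064356 + 0.095932 = 0.160288
P(A|B) = 0.064356/0.160288 = 0.4015

P(A|B) = 0.4015


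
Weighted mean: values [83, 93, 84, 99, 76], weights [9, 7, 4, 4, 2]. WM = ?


Numerator = 83*9 + 93*7 + 84*4 + 99*4 + 76*2 = 2282
Denominator = 9 + 7 + 4 + 4 + 2 = 26
WM = 2282/26 = 87.7692

WM = 87.7692


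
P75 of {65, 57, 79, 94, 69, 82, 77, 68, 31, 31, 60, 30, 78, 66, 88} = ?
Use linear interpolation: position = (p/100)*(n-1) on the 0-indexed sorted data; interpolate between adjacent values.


Sorted: 30, 31, 31, 57, 60, 65, 66, 68, 69, 77, 78, 79, 82, 88, 94
n = 15
Index = 75/100 * 14 = 10.5000
Lower = data[10] = 78, Upper = data[11] = 79
P75 = 78 + 0.5000*(1) = 78.5000

P75 = 78.5000


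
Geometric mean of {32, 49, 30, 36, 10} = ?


Product = 32 × 49 × 30 × 36 × 10 = 16934400
GM = 16934400^(1/5) = 27.9096

GM = 27.9096


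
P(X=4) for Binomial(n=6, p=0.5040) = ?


C(6,4) = 15
p^4 = 0.064524
(1-p)^2 = 0.246016
P = 15 * 0.064524 * 0.246016 = 0.2381

P(X=4) = 0.2381


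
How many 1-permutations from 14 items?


P(14,1) = 14!/13!
= 87178291200/6227020800
= 14

P(14,1) = 14


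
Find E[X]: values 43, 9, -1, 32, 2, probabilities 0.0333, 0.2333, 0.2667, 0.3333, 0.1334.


E[X] = 43*0.0333 + 9*0.2333 - 1*0.2667 + 32*0.3333 + 2*0.1334
= 1.4319 + 2.0997 - 0.2667 + 10.6656 + 0.2668
= 14.1973

E[X] = 14.1973


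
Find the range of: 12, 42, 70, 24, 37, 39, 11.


Max = 70, Min = 11
Range = 70 - 11 = 59

Range = 59


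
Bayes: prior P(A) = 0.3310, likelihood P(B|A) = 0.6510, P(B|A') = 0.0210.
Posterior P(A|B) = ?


P(B) = P(B|A)*P(A) + P(B|A')*P(A')
= 0.6510*0.3310 + 0.0210*0.6690
= 0.215481 + 0.014049 = 0.229530
P(A|B) = 0.215481/0.229530 = 0.9388

P(A|B) = 0.9388


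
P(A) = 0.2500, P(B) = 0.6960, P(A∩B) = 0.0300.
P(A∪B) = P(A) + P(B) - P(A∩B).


P(A∪B) = 0.2500 + 0.6960 - 0.0300
= 0.9460 - 0.0300
= 0.9160

P(A∪B) = 0.9160


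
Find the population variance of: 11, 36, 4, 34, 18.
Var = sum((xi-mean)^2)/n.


Mean = 20.6000
Squared deviations: 92.1600, 237.1600, 275.5600, 179.5600, 6.7600
Sum = 791.2000
Variance = 791.2000/5 = 158.2400

Variance = 158.2400


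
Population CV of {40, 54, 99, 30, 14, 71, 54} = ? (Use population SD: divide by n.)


Mean = 51.7143
SD = 25.7722
CV = (25.7722/51.7143)*100 = 49.8357%

CV = 49.8357%


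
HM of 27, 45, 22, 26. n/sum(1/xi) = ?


Sum of reciprocals = 1/27 + 1/45 + 1/22 + 1/26 = 0.143175
HM = 4/0.143175 = 27.9378

HM = 27.9378


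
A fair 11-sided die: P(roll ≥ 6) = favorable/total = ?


Favorable outcomes (roll ≥ 6): 6
Total outcomes = 11
P = 6/11 = 0.5455

P = 0.5455


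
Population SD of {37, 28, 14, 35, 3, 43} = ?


Mean = 26.6667
Variance = 194.2222
SD = sqrt(194.2222) = 13.9364

SD = 13.9364


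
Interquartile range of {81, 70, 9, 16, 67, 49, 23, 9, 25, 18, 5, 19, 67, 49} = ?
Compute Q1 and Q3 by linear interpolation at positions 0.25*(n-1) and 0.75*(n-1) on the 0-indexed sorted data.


Sorted: 5, 9, 9, 16, 18, 19, 23, 25, 49, 49, 67, 67, 70, 81
Q1 (25th %ile) = 16.5000
Q3 (75th %ile) = 62.5000
IQR = 62.5000 - 16.5000 = 46.0000

IQR = 46.0000


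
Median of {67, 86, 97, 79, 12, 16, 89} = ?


Sorted: 12, 16, 67, 79, 86, 89, 97
n = 7 (odd)
Middle value = 79

Median = 79


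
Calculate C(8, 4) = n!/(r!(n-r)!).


C(8,4) = 8!/(4! × 4!)
= 40320/(24 × 24)
= 70

C(8,4) = 70


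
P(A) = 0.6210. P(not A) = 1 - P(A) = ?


P(not A) = 1 - 0.6210 = 0.3790

P(not A) = 0.3790


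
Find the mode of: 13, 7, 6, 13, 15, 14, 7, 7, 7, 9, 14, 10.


Frequencies: 6:1, 7:4, 9:1, 10:1, 13:2, 14:2, 15:1
Max frequency = 4
Mode = 7

Mode = 7


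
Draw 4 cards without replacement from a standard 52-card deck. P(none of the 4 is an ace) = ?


P(no aces) = (48/52) × (47/51) × (46/50) × (45/49)
= 0.7187

P = 0.7187


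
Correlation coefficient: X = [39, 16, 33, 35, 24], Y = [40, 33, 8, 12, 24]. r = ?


Mean X = 29.4000, Mean Y = 23.4000
SD X = 8.309031, SD Y = 12.126005
Cov = -18.360000
r = -18.360000/(8.309031*12.126005) = -0.1822

r = -0.1822


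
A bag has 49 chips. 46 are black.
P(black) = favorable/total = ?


P = 46/49 = 0.9388

P = 0.9388


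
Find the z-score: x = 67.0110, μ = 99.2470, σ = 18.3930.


z = (67.0110 - 99.2470)/18.3930
= -32.2360/18.3930
= -1.7526

z = -1.7526


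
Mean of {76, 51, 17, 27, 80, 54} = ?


Sum = 76 + 51 + 17 + 27 + 80 + 54 = 305
n = 6
Mean = 305/6 = 50.8333

Mean = 50.8333


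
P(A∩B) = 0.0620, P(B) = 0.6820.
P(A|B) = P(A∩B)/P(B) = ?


P(A|B) = 0.0620/0.6820 = 0.0909

P(A|B) = 0.0909


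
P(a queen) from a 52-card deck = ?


4 queens in 52 cards
P = 4/52 = 0.0769

P = 0.0769


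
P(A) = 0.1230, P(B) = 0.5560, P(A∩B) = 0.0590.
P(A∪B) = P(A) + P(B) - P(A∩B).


P(A∪B) = 0.1230 + 0.5560 - 0.0590
= 0.6790 - 0.0590
= 0.6200

P(A∪B) = 0.6200


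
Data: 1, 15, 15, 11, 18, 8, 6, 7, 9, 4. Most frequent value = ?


Frequencies: 1:1, 4:1, 6:1, 7:1, 8:1, 9:1, 11:1, 15:2, 18:1
Max frequency = 2
Mode = 15

Mode = 15


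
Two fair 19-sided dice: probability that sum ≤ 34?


Total outcomes = 19×19 = 361
Favorable (sum ≤ 34): 351
P = 351/361 = 0.9723

P = 0.9723


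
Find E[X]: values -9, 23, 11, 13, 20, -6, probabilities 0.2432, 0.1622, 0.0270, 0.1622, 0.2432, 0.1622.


E[X] = -9*0.2432 + 23*0.1622 + 11*0.0270 + 13*0.1622 + 20*0.2432 - 6*0.1622
= -2.1888 + 3.7306 + 0.2970 + 2.1086 + 4.8640 - 0.9732
= 7.8382

E[X] = 7.8382


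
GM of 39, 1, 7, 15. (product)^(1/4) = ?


Product = 39 × 1 × 7 × 15 = 4095
GM = 4095^(1/4) = 7.9995

GM = 7.9995


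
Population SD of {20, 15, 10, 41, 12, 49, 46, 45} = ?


Mean = 29.7500
Variance = 251.4375
SD = sqrt(251.4375) = 15.8568

SD = 15.8568


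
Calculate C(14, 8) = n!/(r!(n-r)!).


C(14,8) = 14!/(8! × 6!)
= 87178291200/(40320 × 720)
= 3003

C(14,8) = 3003


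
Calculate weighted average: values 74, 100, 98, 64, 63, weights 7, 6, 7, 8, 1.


Numerator = 74*7 + 100*6 + 98*7 + 64*8 + 63*1 = 2379
Denominator = 7 + 6 + 7 + 8 + 1 = 29
WM = 2379/29 = 82.0345

WM = 82.0345


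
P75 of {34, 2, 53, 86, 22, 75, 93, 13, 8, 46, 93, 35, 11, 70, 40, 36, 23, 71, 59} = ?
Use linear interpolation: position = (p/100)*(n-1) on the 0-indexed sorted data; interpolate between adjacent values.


Sorted: 2, 8, 11, 13, 22, 23, 34, 35, 36, 40, 46, 53, 59, 70, 71, 75, 86, 93, 93
n = 19
Index = 75/100 * 18 = 13.5000
Lower = data[13] = 70, Upper = data[14] = 71
P75 = 70 + 0.5000*(1) = 70.5000

P75 = 70.5000


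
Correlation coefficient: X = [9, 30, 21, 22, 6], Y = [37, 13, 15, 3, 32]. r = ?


Mean X = 17.6000, Mean Y = 20.0000
SD X = 8.867920, SD Y = 12.617448
Cov = -92.800000
r = -92.800000/(8.867920*12.617448) = -0.8294

r = -0.8294


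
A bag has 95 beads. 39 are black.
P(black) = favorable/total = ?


P = 39/95 = 0.4105

P = 0.4105


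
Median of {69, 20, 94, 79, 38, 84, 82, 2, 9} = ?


Sorted: 2, 9, 20, 38, 69, 79, 82, 84, 94
n = 9 (odd)
Middle value = 69

Median = 69


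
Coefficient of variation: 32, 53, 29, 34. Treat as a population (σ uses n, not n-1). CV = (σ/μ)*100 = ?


Mean = 37.0000
SD = 9.4074
CV = (9.4074/37.0000)*100 = 25.4255%

CV = 25.4255%


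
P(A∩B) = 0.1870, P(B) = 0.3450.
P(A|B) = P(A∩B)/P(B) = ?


P(A|B) = 0.1870/0.3450 = 0.5420

P(A|B) = 0.5420


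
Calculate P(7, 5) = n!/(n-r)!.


P(7,5) = 7!/2!
= 5040/2
= 2520

P(7,5) = 2520


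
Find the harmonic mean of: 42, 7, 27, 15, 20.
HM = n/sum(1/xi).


Sum of reciprocals = 1/42 + 1/7 + 1/27 + 1/15 + 1/20 = 0.320370
HM = 5/0.320370 = 15.6069

HM = 15.6069


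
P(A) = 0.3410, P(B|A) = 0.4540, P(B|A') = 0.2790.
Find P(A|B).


P(B) = P(B|A)*P(A) + P(B|A')*P(A')
= 0.4540*0.3410 + 0.2790*0.6590
= 0.154814 + 0.183861 = 0.338675
P(A|B) = 0.154814/0.338675 = 0.4571

P(A|B) = 0.4571


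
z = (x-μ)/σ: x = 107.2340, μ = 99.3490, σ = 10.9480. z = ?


z = (107.2340 - 99.3490)/10.9480
= 7.8850/10.9480
= 0.7202

z = 0.7202


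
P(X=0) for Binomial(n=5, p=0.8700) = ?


C(5,0) = 1
p^0 = 1.000000
(1-p)^5 = 3.712930e-05
P = 1 * 1.000000 * 3.712930e-05 = 3.7129e-05

P(X=0) = 3.7129e-05


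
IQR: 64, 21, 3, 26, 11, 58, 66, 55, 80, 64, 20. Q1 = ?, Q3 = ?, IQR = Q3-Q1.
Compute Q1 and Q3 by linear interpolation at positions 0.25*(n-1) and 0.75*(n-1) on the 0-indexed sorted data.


Sorted: 3, 11, 20, 21, 26, 55, 58, 64, 64, 66, 80
Q1 (25th %ile) = 20.5000
Q3 (75th %ile) = 64.0000
IQR = 64.0000 - 20.5000 = 43.5000

IQR = 43.5000


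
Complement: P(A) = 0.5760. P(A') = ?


P(not A) = 1 - 0.5760 = 0.4240

P(not A) = 0.4240


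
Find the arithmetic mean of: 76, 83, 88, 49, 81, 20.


Sum = 76 + 83 + 88 + 49 + 81 + 20 = 397
n = 6
Mean = 397/6 = 66.1667

Mean = 66.1667


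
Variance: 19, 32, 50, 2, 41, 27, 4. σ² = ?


Mean = 25.0000
Squared deviations: 36.0000, 49.0000, 625.0000, 529.0000, 256.0000, 4.0000, 441.0000
Sum = 1940.0000
Variance = 1940.0000/7 = 277.1429

Variance = 277.1429


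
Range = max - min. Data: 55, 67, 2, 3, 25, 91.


Max = 91, Min = 2
Range = 91 - 2 = 89

Range = 89


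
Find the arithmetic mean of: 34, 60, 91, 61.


Sum = 34 + 60 + 91 + 61 = 246
n = 4
Mean = 246/4 = 61.5000

Mean = 61.5000


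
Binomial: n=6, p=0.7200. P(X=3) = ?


C(6,3) = 20
p^3 = 0.373248
(1-p)^3 = 0.021952
P = 20 * 0.373248 * 0.021952 = 0.1639

P(X=3) = 0.1639


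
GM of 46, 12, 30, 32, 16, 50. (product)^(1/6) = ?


Product = 46 × 12 × 30 × 32 × 16 × 50 = 423936000
GM = 423936000^(1/6) = 27.4084

GM = 27.4084


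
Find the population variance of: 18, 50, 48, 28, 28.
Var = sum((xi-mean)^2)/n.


Mean = 34.4000
Squared deviations: 268.9600, 243.3600, 184.9600, 40.9600, 40.9600
Sum = 779.2000
Variance = 779.2000/5 = 155.8400

Variance = 155.8400


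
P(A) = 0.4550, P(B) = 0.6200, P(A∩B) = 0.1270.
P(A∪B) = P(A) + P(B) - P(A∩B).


P(A∪B) = 0.4550 + 0.6200 - 0.1270
= 1.0750 - 0.1270
= 0.9480

P(A∪B) = 0.9480


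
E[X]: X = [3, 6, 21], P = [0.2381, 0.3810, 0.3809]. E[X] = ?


E[X] = 3*0.2381 + 6*0.3810 + 21*0.3809
= 0.7143 + 2.2860 + 7.9989
= 10.9992

E[X] = 10.9992


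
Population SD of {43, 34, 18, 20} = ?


Mean = 28.7500
Variance = 105.6875
SD = sqrt(105.6875) = 10.2804

SD = 10.2804


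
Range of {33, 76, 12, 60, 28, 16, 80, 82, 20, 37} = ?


Max = 82, Min = 12
Range = 82 - 12 = 70

Range = 70


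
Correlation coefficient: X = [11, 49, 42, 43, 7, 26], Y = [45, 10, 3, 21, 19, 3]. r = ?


Mean X = 29.6667, Mean Y = 16.8333
SD X = 16.224125, SD Y = 14.403896
Cov = -128.555556
r = -128.555556/(16.224125*14.403896) = -0.5501

r = -0.5501


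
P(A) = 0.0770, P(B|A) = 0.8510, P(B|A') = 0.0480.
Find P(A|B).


P(B) = P(B|A)*P(A) + P(B|A')*P(A')
= 0.8510*0.0770 + 0.0480*0.9230
= 0.065527 + 0.044304 = 0.109831
P(A|B) = 0.065527/0.109831 = 0.5966

P(A|B) = 0.5966


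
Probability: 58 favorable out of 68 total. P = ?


P = 58/68 = 0.8529

P = 0.8529


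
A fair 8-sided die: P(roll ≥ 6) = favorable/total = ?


Favorable outcomes (roll ≥ 6): 3
Total outcomes = 8
P = 3/8 = 0.3750

P = 0.3750


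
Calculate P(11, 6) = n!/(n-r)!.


P(11,6) = 11!/5!
= 39916800/120
= 332640

P(11,6) = 332640


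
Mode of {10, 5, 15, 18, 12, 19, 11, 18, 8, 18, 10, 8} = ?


Frequencies: 5:1, 8:2, 10:2, 11:1, 12:1, 15:1, 18:3, 19:1
Max frequency = 3
Mode = 18

Mode = 18


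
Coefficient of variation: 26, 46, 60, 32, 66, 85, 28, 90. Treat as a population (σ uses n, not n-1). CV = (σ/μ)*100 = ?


Mean = 54.1250
SD = 23.5714
CV = (23.5714/54.1250)*100 = 43.5499%

CV = 43.5499%


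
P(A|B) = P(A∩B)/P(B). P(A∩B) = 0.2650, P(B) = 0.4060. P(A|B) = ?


P(A|B) = 0.2650/0.4060 = 0.6527

P(A|B) = 0.6527


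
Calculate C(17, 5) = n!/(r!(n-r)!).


C(17,5) = 17!/(5! × 12!)
= 355687428096000/(120 × 479001600)
= 6188

C(17,5) = 6188


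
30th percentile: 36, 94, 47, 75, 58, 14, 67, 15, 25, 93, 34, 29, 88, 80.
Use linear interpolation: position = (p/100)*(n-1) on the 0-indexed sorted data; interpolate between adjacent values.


Sorted: 14, 15, 25, 29, 34, 36, 47, 58, 67, 75, 80, 88, 93, 94
n = 14
Index = 30/100 * 13 = 3.9000
Lower = data[3] = 29, Upper = data[4] = 34
P30 = 29 + 0.9000*(5) = 33.5000

P30 = 33.5000


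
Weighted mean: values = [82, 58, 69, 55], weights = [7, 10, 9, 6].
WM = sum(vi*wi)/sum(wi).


Numerator = 82*7 + 58*10 + 69*9 + 55*6 = 2105
Denominator = 7 + 10 + 9 + 6 = 32
WM = 2105/32 = 65.7812

WM = 65.7812


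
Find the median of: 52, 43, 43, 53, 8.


Sorted: 8, 43, 43, 52, 53
n = 5 (odd)
Middle value = 43

Median = 43


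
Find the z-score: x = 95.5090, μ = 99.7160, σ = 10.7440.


z = (95.5090 - 99.7160)/10.7440
= -4.2070/10.7440
= -0.3916

z = -0.3916


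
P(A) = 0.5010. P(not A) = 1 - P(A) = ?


P(not A) = 1 - 0.5010 = 0.4990

P(not A) = 0.4990


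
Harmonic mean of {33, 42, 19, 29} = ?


Sum of reciprocals = 1/33 + 1/42 + 1/19 + 1/29 = 0.141227
HM = 4/0.141227 = 28.3232

HM = 28.3232


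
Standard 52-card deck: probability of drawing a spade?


13 spades in 52 cards
P = 13/52 = 0.2500

P = 0.2500


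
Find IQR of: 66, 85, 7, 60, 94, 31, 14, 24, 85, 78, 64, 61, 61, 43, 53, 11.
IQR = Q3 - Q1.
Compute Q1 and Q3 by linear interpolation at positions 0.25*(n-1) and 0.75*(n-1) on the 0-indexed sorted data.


Sorted: 7, 11, 14, 24, 31, 43, 53, 60, 61, 61, 64, 66, 78, 85, 85, 94
Q1 (25th %ile) = 29.2500
Q3 (75th %ile) = 69.0000
IQR = 69.0000 - 29.2500 = 39.7500

IQR = 39.7500


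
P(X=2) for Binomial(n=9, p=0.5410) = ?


C(9,2) = 36
p^2 = 0.292681
(1-p)^7 = 0.004292
P = 36 * 0.292681 * 0.004292 = 0.0452

P(X=2) = 0.0452


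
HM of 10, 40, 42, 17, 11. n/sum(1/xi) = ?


Sum of reciprocals = 1/10 + 1/40 + 1/42 + 1/17 + 1/11 = 0.298542
HM = 5/0.298542 = 16.7481

HM = 16.7481


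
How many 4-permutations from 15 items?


P(15,4) = 15!/11!
= 1307674368000/39916800
= 32760

P(15,4) = 32760


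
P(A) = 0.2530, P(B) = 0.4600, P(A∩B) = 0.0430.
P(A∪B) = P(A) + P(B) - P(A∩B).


P(A∪B) = 0.2530 + 0.4600 - 0.0430
= 0.7130 - 0.0430
= 0.6700

P(A∪B) = 0.6700


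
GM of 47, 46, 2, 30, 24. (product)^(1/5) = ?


Product = 47 × 46 × 2 × 30 × 24 = 3113280
GM = 3113280^(1/5) = 19.8904

GM = 19.8904


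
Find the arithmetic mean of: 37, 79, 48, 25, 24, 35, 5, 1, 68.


Sum = 37 + 79 + 48 + 25 + 24 + 35 + 5 + 1 + 68 = 322
n = 9
Mean = 322/9 = 35.7778

Mean = 35.7778


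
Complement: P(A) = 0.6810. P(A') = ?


P(not A) = 1 - 0.6810 = 0.3190

P(not A) = 0.3190


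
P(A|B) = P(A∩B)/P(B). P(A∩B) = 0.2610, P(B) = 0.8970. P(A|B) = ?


P(A|B) = 0.2610/0.8970 = 0.2910

P(A|B) = 0.2910


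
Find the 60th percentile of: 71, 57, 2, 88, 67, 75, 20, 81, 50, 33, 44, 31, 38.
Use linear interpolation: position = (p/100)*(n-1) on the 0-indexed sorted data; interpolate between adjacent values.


Sorted: 2, 20, 31, 33, 38, 44, 50, 57, 67, 71, 75, 81, 88
n = 13
Index = 60/100 * 12 = 7.2000
Lower = data[7] = 57, Upper = data[8] = 67
P60 = 57 + 0.2000*(10) = 59.0000

P60 = 59.0000


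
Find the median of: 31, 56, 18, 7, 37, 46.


Sorted: 7, 18, 31, 37, 46, 56
n = 6 (even)
Middle values: 31 and 37
Median = (31+37)/2 = 34.0000

Median = 34.0000


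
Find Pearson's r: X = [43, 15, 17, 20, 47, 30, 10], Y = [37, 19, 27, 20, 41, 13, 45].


Mean X = 26.0000, Mean Y = 28.8571
SD X = 13.309503, SD Y = 11.369490
Cov = 35.714286
r = 35.714286/(13.309503*11.369490) = 0.2360

r = 0.2360


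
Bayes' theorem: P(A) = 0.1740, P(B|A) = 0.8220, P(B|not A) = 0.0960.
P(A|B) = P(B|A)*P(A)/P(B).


P(B) = P(B|A)*P(A) + P(B|A')*P(A')
= 0.8220*0.1740 + 0.0960*0.8260
= 0.143028 + 0.079296 = 0.222324
P(A|B) = 0.143028/0.222324 = 0.6433

P(A|B) = 0.6433


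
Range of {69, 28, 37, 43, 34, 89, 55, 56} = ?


Max = 89, Min = 28
Range = 89 - 28 = 61

Range = 61


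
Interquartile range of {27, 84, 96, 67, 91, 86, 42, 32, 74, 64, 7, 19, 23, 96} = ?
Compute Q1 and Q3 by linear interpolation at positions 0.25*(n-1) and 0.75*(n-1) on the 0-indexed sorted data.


Sorted: 7, 19, 23, 27, 32, 42, 64, 67, 74, 84, 86, 91, 96, 96
Q1 (25th %ile) = 28.2500
Q3 (75th %ile) = 85.5000
IQR = 85.5000 - 28.2500 = 57.2500

IQR = 57.2500


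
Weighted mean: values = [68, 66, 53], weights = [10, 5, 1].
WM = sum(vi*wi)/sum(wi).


Numerator = 68*10 + 66*5 + 53*1 = 1063
Denominator = 10 + 5 + 1 = 16
WM = 1063/16 = 66.4375

WM = 66.4375


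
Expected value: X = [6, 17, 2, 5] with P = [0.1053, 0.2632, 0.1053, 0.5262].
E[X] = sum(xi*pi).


E[X] = 6*0.1053 + 17*0.2632 + 2*0.1053 + 5*0.5262
= 0.6318 + 4.4744 + 0.2106 + 2.6310
= 7.9478

E[X] = 7.9478


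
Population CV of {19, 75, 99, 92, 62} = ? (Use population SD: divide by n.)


Mean = 69.4000
SD = 28.3309
CV = (28.3309/69.4000)*100 = 40.8226%

CV = 40.8226%


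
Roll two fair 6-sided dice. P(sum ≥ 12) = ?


Total outcomes = 6×6 = 36
Favorable (sum ≥ 12): 1
P = 1/36 = 0.0278

P = 0.0278


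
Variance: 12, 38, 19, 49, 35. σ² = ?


Mean = 30.6000
Squared deviations: 345.9600, 54.7600, 134.5600, 338.5600, 19.3600
Sum = 893.2000
Variance = 893.2000/5 = 178.6400

Variance = 178.6400


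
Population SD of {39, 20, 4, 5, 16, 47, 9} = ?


Mean = 20.0000
Variance = 244.0000
SD = sqrt(244.0000) = 15.6205

SD = 15.6205


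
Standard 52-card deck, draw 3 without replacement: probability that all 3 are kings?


P(all kings) = (4/52) × (3/51) × (2/50)
= 0.0002

P = 0.0002


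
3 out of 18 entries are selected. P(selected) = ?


P = 3/18 = 0.1667

P = 0.1667


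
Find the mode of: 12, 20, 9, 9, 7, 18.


Frequencies: 7:1, 9:2, 12:1, 18:1, 20:1
Max frequency = 2
Mode = 9

Mode = 9


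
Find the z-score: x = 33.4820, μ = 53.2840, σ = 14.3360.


z = (33.4820 - 53.2840)/14.3360
= -19.8020/14.3360
= -1.3813

z = -1.3813


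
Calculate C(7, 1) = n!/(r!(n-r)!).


C(7,1) = 7!/(1! × 6!)
= 5040/(1 × 720)
= 7

C(7,1) = 7


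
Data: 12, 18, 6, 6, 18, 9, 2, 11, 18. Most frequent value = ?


Frequencies: 2:1, 6:2, 9:1, 11:1, 12:1, 18:3
Max frequency = 3
Mode = 18

Mode = 18


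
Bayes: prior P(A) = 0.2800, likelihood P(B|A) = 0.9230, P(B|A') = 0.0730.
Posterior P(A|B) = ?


P(B) = P(B|A)*P(A) + P(B|A')*P(A')
= 0.9230*0.2800 + 0.0730*0.7200
= 0.258440 + 0.052560 = 0.311000
P(A|B) = 0.258440/0.311000 = 0.8310

P(A|B) = 0.8310


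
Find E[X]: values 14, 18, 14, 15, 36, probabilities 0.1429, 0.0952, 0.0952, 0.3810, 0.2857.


E[X] = 14*0.1429 + 18*0.0952 + 14*0.0952 + 15*0.3810 + 36*0.2857
= 2.0006 + 1.7136 + 1.3328 + 5.7150 + 10.2852
= 21.0472

E[X] = 21.0472


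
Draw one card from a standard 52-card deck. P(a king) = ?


4 kings in 52 cards
P = 4/52 = 0.0769

P = 0.0769


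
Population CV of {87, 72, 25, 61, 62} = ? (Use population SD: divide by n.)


Mean = 61.4000
SD = 20.4607
CV = (20.4607/61.4000)*100 = 33.3236%

CV = 33.3236%


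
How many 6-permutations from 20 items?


P(20,6) = 20!/14!
= 2432902008176640000/87178291200
= 27907200

P(20,6) = 27907200


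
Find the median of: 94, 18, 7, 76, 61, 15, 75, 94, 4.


Sorted: 4, 7, 15, 18, 61, 75, 76, 94, 94
n = 9 (odd)
Middle value = 61

Median = 61


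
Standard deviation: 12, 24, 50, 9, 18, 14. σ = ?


Mean = 21.1667
Variance = 188.8056
SD = sqrt(188.8056) = 13.7407

SD = 13.7407


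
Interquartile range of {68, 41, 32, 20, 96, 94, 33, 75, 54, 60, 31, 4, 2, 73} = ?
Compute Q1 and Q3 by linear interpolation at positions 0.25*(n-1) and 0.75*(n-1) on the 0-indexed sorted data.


Sorted: 2, 4, 20, 31, 32, 33, 41, 54, 60, 68, 73, 75, 94, 96
Q1 (25th %ile) = 31.2500
Q3 (75th %ile) = 71.7500
IQR = 71.7500 - 31.2500 = 40.5000

IQR = 40.5000


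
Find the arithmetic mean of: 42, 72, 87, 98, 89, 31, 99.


Sum = 42 + 72 + 87 + 98 + 89 + 31 + 99 = 518
n = 7
Mean = 518/7 = 74.0000

Mean = 74.0000


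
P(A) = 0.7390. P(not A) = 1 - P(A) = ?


P(not A) = 1 - 0.7390 = 0.2610

P(not A) = 0.2610


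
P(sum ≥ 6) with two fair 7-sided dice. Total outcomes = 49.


Total outcomes = 7×7 = 49
Favorable (sum ≥ 6): 39
P = 39/49 = 0.7959

P = 0.7959


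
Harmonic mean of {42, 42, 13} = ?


Sum of reciprocals = 1/42 + 1/42 + 1/13 = 0.124542
HM = 3/0.124542 = 24.0882

HM = 24.0882


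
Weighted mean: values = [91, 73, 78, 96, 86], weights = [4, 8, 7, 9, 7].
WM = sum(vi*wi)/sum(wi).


Numerator = 91*4 + 73*8 + 78*7 + 96*9 + 86*7 = 2960
Denominator = 4 + 8 + 7 + 9 + 7 = 35
WM = 2960/35 = 84.5714

WM = 84.5714


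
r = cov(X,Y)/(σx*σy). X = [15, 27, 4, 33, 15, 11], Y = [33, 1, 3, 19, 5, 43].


Mean X = 17.5000, Mean Y = 17.3333
SD X = 9.725396, SD Y = 15.975676
Cov = -18.500000
r = -18.500000/(9.725396*15.975676) = -0.1191

r = -0.1191


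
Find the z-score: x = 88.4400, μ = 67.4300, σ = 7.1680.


z = (88.4400 - 67.4300)/7.1680
= 21.0100/7.1680
= 2.9311

z = 2.9311


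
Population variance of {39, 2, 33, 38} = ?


Mean = 28.0000
Squared deviations: 121.0000, 676.0000, 25.0000, 100.0000
Sum = 922.0000
Variance = 922.0000/4 = 230.5000

Variance = 230.5000


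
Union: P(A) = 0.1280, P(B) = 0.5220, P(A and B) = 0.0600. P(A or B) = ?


P(A∪B) = 0.1280 + 0.5220 - 0.0600
= 0.6500 - 0.0600
= 0.5900

P(A∪B) = 0.5900


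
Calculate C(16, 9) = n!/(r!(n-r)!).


C(16,9) = 16!/(9! × 7!)
= 20922789888000/(362880 × 5040)
= 11440

C(16,9) = 11440


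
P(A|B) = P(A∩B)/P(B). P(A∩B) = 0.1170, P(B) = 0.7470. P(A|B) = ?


P(A|B) = 0.1170/0.7470 = 0.1566

P(A|B) = 0.1566


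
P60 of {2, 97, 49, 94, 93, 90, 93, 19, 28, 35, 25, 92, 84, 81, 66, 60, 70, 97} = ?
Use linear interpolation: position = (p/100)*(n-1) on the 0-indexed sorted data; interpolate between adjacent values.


Sorted: 2, 19, 25, 28, 35, 49, 60, 66, 70, 81, 84, 90, 92, 93, 93, 94, 97, 97
n = 18
Index = 60/100 * 17 = 10.2000
Lower = data[10] = 84, Upper = data[11] = 90
P60 = 84 + 0.2000*(6) = 85.2000

P60 = 85.2000


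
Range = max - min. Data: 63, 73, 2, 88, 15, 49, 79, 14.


Max = 88, Min = 2
Range = 88 - 2 = 86

Range = 86


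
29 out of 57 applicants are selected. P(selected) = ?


P = 29/57 = 0.5088

P = 0.5088


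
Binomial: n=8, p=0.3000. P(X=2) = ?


C(8,2) = 28
p^2 = 0.090000
(1-p)^6 = 0.117649
P = 28 * 0.090000 * 0.117649 = 0.2965

P(X=2) = 0.2965


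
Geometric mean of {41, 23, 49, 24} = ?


Product = 41 × 23 × 49 × 24 = 1108968
GM = 1108968^(1/4) = 32.4511

GM = 32.4511


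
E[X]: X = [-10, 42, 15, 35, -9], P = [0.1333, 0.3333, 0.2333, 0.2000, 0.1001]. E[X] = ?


E[X] = -10*0.1333 + 42*0.3333 + 15*0.2333 + 35*0.2000 - 9*0.1001
= -1.3330 + 13.9986 + 3.4995 + 7.0000 - 0.9009
= 22.2642

E[X] = 22.2642


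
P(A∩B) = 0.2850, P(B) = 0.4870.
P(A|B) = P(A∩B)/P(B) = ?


P(A|B) = 0.2850/0.4870 = 0.5852

P(A|B) = 0.5852


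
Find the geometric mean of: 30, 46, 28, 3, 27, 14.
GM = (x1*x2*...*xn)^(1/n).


Product = 30 × 46 × 28 × 3 × 27 × 14 = 43817760
GM = 43817760^(1/6) = 18.7762

GM = 18.7762


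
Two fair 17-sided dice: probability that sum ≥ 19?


Total outcomes = 17×17 = 289
Favorable (sum ≥ 19): 136
P = 136/289 = 0.4706

P = 0.4706


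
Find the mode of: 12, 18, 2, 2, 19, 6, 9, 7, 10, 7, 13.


Frequencies: 2:2, 6:1, 7:2, 9:1, 10:1, 12:1, 13:1, 18:1, 19:1
Max frequency = 2
Mode = 2, 7

Mode = 2, 7


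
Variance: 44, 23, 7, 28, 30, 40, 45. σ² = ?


Mean = 31.0000
Squared deviations: 169.0000, 64.0000, 576.0000, 9.0000, 1.0000, 81.0000, 196.0000
Sum = 1096.0000
Variance = 1096.0000/7 = 156.5714

Variance = 156.5714


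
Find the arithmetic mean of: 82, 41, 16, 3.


Sum = 82 + 41 + 16 + 3 = 142
n = 4
Mean = 142/4 = 35.5000

Mean = 35.5000


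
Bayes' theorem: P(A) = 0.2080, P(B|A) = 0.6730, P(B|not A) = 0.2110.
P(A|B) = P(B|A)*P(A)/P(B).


P(B) = P(B|A)*P(A) + P(B|A')*P(A')
= 0.6730*0.2080 + 0.2110*0.7920
= 0.139984 + 0.167112 = 0.307096
P(A|B) = 0.139984/0.307096 = 0.4558

P(A|B) = 0.4558


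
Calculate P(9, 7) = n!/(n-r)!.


P(9,7) = 9!/2!
= 362880/2
= 181440

P(9,7) = 181440


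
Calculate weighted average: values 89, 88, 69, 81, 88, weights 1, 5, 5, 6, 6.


Numerator = 89*1 + 88*5 + 69*5 + 81*6 + 88*6 = 1888
Denominator = 1 + 5 + 5 + 6 + 6 = 23
WM = 1888/23 = 82.0870

WM = 82.0870


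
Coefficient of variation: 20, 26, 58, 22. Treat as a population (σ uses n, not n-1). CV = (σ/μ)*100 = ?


Mean = 31.5000
SD = 15.4515
CV = (15.4515/31.5000)*100 = 49.0525%

CV = 49.0525%


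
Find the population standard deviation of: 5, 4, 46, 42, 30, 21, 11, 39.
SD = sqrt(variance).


Mean = 24.7500
Variance = 250.4375
SD = sqrt(250.4375) = 15.8252

SD = 15.8252


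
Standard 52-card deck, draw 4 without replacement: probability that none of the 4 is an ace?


P(no aces) = (48/52) × (47/51) × (46/50) × (45/49)
= 0.7187

P = 0.7187


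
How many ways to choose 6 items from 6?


C(6,6) = 6!/(6! × 0!)
= 720/(720 × 1)
= 1

C(6,6) = 1


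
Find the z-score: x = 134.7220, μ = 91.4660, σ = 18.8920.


z = (134.7220 - 91.4660)/18.8920
= 43.2560/18.8920
= 2.2896

z = 2.2896


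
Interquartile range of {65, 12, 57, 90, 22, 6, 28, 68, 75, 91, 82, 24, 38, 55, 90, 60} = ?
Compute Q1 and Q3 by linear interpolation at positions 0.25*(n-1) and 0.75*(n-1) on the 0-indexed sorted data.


Sorted: 6, 12, 22, 24, 28, 38, 55, 57, 60, 65, 68, 75, 82, 90, 90, 91
Q1 (25th %ile) = 27.0000
Q3 (75th %ile) = 76.7500
IQR = 76.7500 - 27.0000 = 49.7500

IQR = 49.7500


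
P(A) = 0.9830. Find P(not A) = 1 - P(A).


P(not A) = 1 - 0.9830 = 0.0170

P(not A) = 0.0170


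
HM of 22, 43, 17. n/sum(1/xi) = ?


Sum of reciprocals = 1/22 + 1/43 + 1/17 = 0.127534
HM = 3/0.127534 = 23.5232

HM = 23.5232


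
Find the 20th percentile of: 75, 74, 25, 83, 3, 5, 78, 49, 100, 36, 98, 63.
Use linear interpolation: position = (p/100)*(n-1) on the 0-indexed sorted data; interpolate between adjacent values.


Sorted: 3, 5, 25, 36, 49, 63, 74, 75, 78, 83, 98, 100
n = 12
Index = 20/100 * 11 = 2.2000
Lower = data[2] = 25, Upper = data[3] = 36
P20 = 25 + 0.2000*(11) = 27.2000

P20 = 27.2000


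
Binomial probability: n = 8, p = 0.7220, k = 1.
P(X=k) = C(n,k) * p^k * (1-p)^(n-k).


C(8,1) = 8
p^1 = 0.722000
(1-p)^7 = 0.000128
P = 8 * 0.722000 * 0.000128 = 0.0007

P(X=1) = 0.0007


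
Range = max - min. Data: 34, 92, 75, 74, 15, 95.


Max = 95, Min = 15
Range = 95 - 15 = 80

Range = 80


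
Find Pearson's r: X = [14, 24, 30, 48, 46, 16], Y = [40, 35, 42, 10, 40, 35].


Mean X = 29.6667, Mean Y = 33.6667
SD X = 13.337499, SD Y = 10.903618
Cov = -75.444444
r = -75.444444/(13.337499*10.903618) = -0.5188

r = -0.5188


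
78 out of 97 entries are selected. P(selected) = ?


P = 78/97 = 0.8041

P = 0.8041


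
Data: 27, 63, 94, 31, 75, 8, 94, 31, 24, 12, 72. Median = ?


Sorted: 8, 12, 24, 27, 31, 31, 63, 72, 75, 94, 94
n = 11 (odd)
Middle value = 31

Median = 31


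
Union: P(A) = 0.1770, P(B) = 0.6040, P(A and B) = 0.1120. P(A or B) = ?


P(A∪B) = 0.1770 + 0.6040 - 0.1120
= 0.7810 - 0.1120
= 0.6690

P(A∪B) = 0.6690


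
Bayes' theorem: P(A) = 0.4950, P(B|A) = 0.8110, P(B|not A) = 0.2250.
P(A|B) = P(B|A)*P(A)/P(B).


P(B) = P(B|A)*P(A) + P(B|A')*P(A')
= 0.8110*0.4950 + 0.2250*0.5050
= 0.401445 + 0.113625 = 0.515070
P(A|B) = 0.401445/0.515070 = 0.7794

P(A|B) = 0.7794


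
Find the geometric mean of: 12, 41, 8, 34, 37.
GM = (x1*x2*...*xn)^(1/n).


Product = 12 × 41 × 8 × 34 × 37 = 4951488
GM = 4951488^(1/5) = 21.8246

GM = 21.8246


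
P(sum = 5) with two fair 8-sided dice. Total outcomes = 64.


Total outcomes = 8×8 = 64
Favorable (sum = 5): 4
P = 4/64 = 0.0625

P = 0.0625


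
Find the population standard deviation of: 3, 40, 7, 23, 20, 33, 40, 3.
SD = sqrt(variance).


Mean = 21.1250
Variance = 214.3594
SD = sqrt(214.3594) = 14.6410

SD = 14.6410


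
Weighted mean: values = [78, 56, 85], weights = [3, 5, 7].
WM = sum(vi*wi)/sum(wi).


Numerator = 78*3 + 56*5 + 85*7 = 1109
Denominator = 3 + 5 + 7 = 15
WM = 1109/15 = 73.9333

WM = 73.9333


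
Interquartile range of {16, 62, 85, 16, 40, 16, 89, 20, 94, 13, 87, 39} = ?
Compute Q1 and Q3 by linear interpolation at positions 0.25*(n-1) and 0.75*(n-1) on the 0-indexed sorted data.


Sorted: 13, 16, 16, 16, 20, 39, 40, 62, 85, 87, 89, 94
Q1 (25th %ile) = 16.0000
Q3 (75th %ile) = 85.5000
IQR = 85.5000 - 16.0000 = 69.5000

IQR = 69.5000


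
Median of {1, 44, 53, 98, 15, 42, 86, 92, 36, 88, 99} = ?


Sorted: 1, 15, 36, 42, 44, 53, 86, 88, 92, 98, 99
n = 11 (odd)
Middle value = 53

Median = 53


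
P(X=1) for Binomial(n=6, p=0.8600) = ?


C(6,1) = 6
p^1 = 0.860000
(1-p)^5 = 5.378240e-05
P = 6 * 0.860000 * 5.378240e-05 = 0.0003

P(X=1) = 0.0003


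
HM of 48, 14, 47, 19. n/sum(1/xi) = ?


Sum of reciprocals = 1/48 + 1/14 + 1/47 + 1/19 = 0.166170
HM = 4/0.166170 = 24.0717

HM = 24.0717


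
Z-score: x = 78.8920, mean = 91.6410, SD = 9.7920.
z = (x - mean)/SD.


z = (78.8920 - 91.6410)/9.7920
= -12.7490/9.7920
= -1.3020

z = -1.3020


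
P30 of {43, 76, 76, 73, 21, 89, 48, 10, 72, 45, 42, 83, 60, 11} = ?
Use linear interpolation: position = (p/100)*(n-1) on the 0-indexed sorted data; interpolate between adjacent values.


Sorted: 10, 11, 21, 42, 43, 45, 48, 60, 72, 73, 76, 76, 83, 89
n = 14
Index = 30/100 * 13 = 3.9000
Lower = data[3] = 42, Upper = data[4] = 43
P30 = 42 + 0.9000*(1) = 42.9000

P30 = 42.9000


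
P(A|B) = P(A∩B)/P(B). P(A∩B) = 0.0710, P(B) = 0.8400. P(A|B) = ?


P(A|B) = 0.0710/0.8400 = 0.0845

P(A|B) = 0.0845


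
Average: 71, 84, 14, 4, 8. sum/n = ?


Sum = 71 + 84 + 14 + 4 + 8 = 181
n = 5
Mean = 181/5 = 36.2000

Mean = 36.2000


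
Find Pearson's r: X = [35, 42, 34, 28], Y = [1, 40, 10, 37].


Mean X = 34.7500, Mean Y = 22.0000
SD X = 4.968652, SD Y = 16.837458
Cov = 8.250000
r = 8.250000/(4.968652*16.837458) = 0.0986

r = 0.0986


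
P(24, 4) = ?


P(24,4) = 24!/20!
= 620448401733239439360000/2432902008176640000
= 255024

P(24,4) = 255024


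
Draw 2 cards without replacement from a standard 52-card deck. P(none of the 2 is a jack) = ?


P(no jacks) = (48/52) × (47/51)
= 0.8507

P = 0.8507


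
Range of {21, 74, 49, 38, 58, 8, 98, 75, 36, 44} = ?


Max = 98, Min = 8
Range = 98 - 8 = 90

Range = 90


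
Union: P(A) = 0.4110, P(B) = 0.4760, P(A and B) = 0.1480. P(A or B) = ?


P(A∪B) = 0.4110 + 0.4760 - 0.1480
= 0.8870 - 0.1480
= 0.7390

P(A∪B) = 0.7390


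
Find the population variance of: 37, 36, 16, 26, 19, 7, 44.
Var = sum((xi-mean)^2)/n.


Mean = 26.4286
Squared deviations: 111.7551, 91.6122, 108.7551, 0.1837, 55.1837, 377.4694, 308.7551
Sum = 1053.7143
Variance = 1053.7143/7 = 150.5306

Variance = 150.5306


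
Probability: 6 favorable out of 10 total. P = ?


P = 6/10 = 0.6000

P = 0.6000


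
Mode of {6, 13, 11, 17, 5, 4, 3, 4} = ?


Frequencies: 3:1, 4:2, 5:1, 6:1, 11:1, 13:1, 17:1
Max frequency = 2
Mode = 4

Mode = 4


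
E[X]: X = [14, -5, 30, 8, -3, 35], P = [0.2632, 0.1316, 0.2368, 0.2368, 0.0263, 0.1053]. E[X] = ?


E[X] = 14*0.2632 - 5*0.1316 + 30*0.2368 + 8*0.2368 - 3*0.0263 + 35*0.1053
= 3.6848 - 0.6580 + 7.1040 + 1.8944 - 0.0789 + 3.6855
= 15.6318

E[X] = 15.6318


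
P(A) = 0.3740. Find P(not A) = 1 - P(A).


P(not A) = 1 - 0.3740 = 0.6260

P(not A) = 0.6260


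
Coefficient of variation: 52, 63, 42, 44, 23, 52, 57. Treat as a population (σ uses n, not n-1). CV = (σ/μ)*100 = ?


Mean = 47.5714
SD = 12.0340
CV = (12.0340/47.5714)*100 = 25.2966%

CV = 25.2966%


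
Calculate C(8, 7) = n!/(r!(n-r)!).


C(8,7) = 8!/(7! × 1!)
= 40320/(5040 × 1)
= 8

C(8,7) = 8


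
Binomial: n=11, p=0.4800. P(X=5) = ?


C(11,5) = 462
p^5 = 0.025480
(1-p)^6 = 0.019771
P = 462 * 0.025480 * 0.019771 = 0.2327

P(X=5) = 0.2327


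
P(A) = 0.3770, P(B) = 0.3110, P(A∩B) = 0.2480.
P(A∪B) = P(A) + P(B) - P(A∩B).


P(A∪B) = 0.3770 + 0.3110 - 0.2480
= 0.6880 - 0.2480
= 0.4400

P(A∪B) = 0.4400


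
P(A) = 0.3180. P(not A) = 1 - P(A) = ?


P(not A) = 1 - 0.3180 = 0.6820

P(not A) = 0.6820


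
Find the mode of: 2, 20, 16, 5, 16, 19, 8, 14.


Frequencies: 2:1, 5:1, 8:1, 14:1, 16:2, 19:1, 20:1
Max frequency = 2
Mode = 16

Mode = 16


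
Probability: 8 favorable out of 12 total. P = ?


P = 8/12 = 0.6667

P = 0.6667


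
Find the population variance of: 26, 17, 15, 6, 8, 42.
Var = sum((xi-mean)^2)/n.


Mean = 19.0000
Squared deviations: 49.0000, 4.0000, 16.0000, 169.0000, 121.0000, 529.0000
Sum = 888.0000
Variance = 888.0000/6 = 148.0000

Variance = 148.0000


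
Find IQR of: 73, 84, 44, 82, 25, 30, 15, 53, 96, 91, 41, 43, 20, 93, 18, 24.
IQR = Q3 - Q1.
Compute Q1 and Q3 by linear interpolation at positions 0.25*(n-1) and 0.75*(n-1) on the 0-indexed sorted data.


Sorted: 15, 18, 20, 24, 25, 30, 41, 43, 44, 53, 73, 82, 84, 91, 93, 96
Q1 (25th %ile) = 24.7500
Q3 (75th %ile) = 82.5000
IQR = 82.5000 - 24.7500 = 57.7500

IQR = 57.7500


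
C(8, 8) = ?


C(8,8) = 8!/(8! × 0!)
= 40320/(40320 × 1)
= 1

C(8,8) = 1


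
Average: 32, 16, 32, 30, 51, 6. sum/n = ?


Sum = 32 + 16 + 32 + 30 + 51 + 6 = 167
n = 6
Mean = 167/6 = 27.8333

Mean = 27.8333
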